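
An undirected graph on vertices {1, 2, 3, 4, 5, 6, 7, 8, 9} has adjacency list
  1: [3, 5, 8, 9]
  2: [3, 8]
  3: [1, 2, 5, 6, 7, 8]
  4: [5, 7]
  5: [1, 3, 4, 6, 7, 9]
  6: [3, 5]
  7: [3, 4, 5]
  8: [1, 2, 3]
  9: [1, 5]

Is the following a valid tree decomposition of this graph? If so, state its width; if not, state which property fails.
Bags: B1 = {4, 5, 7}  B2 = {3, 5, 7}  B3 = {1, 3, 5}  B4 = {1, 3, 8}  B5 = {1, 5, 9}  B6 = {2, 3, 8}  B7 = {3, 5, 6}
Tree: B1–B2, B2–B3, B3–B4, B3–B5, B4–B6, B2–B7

Checking the three conditions: (i) the bags cover all of {1, 2, 3, 4, 5, 6, 7, 8, 9}; (ii) for each edge, some bag contains both endpoints; (iii) the bags containing any fixed vertex form a subtree. All hold, so the decomposition is valid with width 3 − 1 = 2.

Yes; width 2.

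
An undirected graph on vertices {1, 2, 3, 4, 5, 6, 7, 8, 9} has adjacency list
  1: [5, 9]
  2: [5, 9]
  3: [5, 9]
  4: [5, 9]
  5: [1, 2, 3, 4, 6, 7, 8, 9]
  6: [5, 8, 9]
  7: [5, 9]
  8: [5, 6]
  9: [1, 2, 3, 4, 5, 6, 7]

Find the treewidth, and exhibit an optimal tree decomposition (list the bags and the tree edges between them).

Each bag holds 3 vertices, so the decomposition has width 2, which upper-bounds the treewidth. Conversely, {5, 6, 8} is a clique of size 3, and the vertices of any clique must share a bag in every tree decomposition; so some bag has ≥ 3 vertices and tw(G) ≥ 2. Therefore the treewidth is 2.

Treewidth 2.
One such decomposition:
Bags: B1 = {5, 6, 9}  B2 = {5, 7, 9}  B3 = {4, 5, 9}  B4 = {5, 6, 8}  B5 = {2, 5, 9}  B6 = {1, 5, 9}  B7 = {3, 5, 9}
Tree: B1–B2, B2–B3, B1–B4, B3–B5, B5–B6, B6–B7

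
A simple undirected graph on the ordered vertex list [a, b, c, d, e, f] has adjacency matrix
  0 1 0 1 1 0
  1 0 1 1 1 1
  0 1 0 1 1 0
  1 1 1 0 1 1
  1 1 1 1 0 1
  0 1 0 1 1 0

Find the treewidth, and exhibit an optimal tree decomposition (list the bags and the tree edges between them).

The largest bag has 4 vertices, giving width 3; this decomposition certifies tw(G) ≤ 3. For the lower bound, the 4 vertices {a, b, d, e} are pairwise adjacent, and any tree decomposition puts a clique entirely inside one bag — forcing width ≥ 3. Therefore the treewidth is 3.

Treewidth 3.
One such decomposition:
Bags: B1 = {b, c, d, e}  B2 = {b, d, e, f}  B3 = {a, b, d, e}
Tree: B1–B2, B1–B3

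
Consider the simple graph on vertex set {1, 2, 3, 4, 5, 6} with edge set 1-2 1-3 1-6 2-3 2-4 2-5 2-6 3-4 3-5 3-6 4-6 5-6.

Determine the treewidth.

3

A width-3 tree decomposition is:
Bags: B1 = {2, 3, 5, 6}  B2 = {1, 2, 3, 6}  B3 = {2, 3, 4, 6}
Tree: B1–B2, B2–B3
Every bag has size at most 4, so the width is 4 − 1 = 3 and tw(G) ≤ 3. For the lower bound, the 4 vertices {1, 2, 3, 6} are pairwise adjacent, and any tree decomposition puts a clique entirely inside one bag — forcing width ≥ 3. Combining the bounds, tw(G) = 3.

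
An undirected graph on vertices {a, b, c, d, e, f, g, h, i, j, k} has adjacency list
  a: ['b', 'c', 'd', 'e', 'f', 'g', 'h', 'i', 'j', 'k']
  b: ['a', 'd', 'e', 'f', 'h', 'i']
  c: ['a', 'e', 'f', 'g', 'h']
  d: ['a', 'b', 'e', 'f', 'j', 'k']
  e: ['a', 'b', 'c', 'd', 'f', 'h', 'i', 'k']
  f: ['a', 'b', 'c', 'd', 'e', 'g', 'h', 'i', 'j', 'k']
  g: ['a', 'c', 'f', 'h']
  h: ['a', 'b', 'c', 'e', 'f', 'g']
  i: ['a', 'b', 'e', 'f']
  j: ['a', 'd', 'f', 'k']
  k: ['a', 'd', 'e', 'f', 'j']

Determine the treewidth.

4

A width-4 tree decomposition is:
Bags: B1 = {a, b, e, f, h}  B2 = {a, b, d, e, f}  B3 = {a, d, e, f, k}  B4 = {a, b, e, f, i}  B5 = {a, d, f, j, k}  B6 = {a, c, e, f, h}  B7 = {a, c, f, g, h}
Tree: B1–B2, B2–B3, B1–B4, B3–B5, B1–B6, B6–B7
The largest bag has 5 vertices, giving width 4; this decomposition certifies tw(G) ≤ 4. Conversely, {a, c, f, g, h} is a clique of size 5, and the vertices of any clique must share a bag in every tree decomposition; so some bag has ≥ 5 vertices and tw(G) ≥ 4. Combining the bounds, tw(G) = 4.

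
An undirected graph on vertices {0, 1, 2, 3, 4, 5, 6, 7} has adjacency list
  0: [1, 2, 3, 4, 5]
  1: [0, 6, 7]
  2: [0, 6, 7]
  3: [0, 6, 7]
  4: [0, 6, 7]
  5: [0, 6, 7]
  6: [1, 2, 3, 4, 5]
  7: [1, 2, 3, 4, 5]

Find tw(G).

A width-3 tree decomposition is:
Bags: B1 = {0, 4, 6, 7}  B2 = {0, 5, 6, 7}  B3 = {0, 2, 6, 7}  B4 = {0, 3, 6, 7}  B5 = {0, 1, 6, 7}
Tree: B1–B2, B2–B3, B3–B4, B4–B5
The largest bag has 4 vertices, giving width 3; this decomposition certifies tw(G) ≤ 3. For the lower bound: the 4 vertex sets {4,7}, {5,6}, {0}, {2} are disjoint, each induces a connected subgraph, and every pair is joined by at least one edge of G. Contracting each set to a single vertex therefore yields K_{4} as a minor, and since treewidth is minor-monotone, tw(G) ≥ tw(K_{4}) = 3. The upper and lower bounds meet at 3, so that is the treewidth.

3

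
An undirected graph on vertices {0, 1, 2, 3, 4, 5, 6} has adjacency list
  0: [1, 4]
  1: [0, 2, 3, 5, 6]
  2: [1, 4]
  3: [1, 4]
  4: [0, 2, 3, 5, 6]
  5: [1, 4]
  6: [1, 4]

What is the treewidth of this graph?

2

A width-2 tree decomposition is:
Bags: B1 = {1, 2, 4}  B2 = {1, 4, 5}  B3 = {1, 4, 6}  B4 = {0, 1, 4}  B5 = {1, 3, 4}
Tree: B1–B2, B2–B3, B3–B4, B4–B5
The largest bag has 3 vertices, giving width 2; this decomposition certifies tw(G) ≤ 2. Since 4–2–1–5–4 is a cycle in G, G is not acyclic. Forests are exactly the graphs of treewidth ≤ 1, so tw(G) ≥ 2. The upper and lower bounds meet at 2, so that is the treewidth.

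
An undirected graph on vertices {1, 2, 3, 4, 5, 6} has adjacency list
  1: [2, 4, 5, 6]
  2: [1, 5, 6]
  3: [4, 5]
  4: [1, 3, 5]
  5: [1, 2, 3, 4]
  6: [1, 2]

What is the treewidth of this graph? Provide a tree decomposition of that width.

Each bag holds 3 vertices, so the decomposition has width 2, which upper-bounds the treewidth. Conversely, {1, 2, 5} is a clique of size 3, and the vertices of any clique must share a bag in every tree decomposition; so some bag has ≥ 3 vertices and tw(G) ≥ 2. The upper and lower bounds meet at 2, so that is the treewidth.

Treewidth 2.
One such decomposition:
Bags: B1 = {3, 4, 5}  B2 = {1, 4, 5}  B3 = {1, 2, 5}  B4 = {1, 2, 6}
Tree: B1–B2, B2–B3, B3–B4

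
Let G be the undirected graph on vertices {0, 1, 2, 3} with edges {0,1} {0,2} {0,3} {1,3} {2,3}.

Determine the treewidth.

A width-2 tree decomposition is:
Bags: B1 = {0, 1, 3}  B2 = {0, 2, 3}
Tree: B1–B2
Each bag holds 3 vertices, so the decomposition has width 2, which upper-bounds the treewidth. On the other hand G contains the 3-clique {0, 1, 3}. A clique must lie in a single bag of any decomposition, so no decomposition can have width below 2. Combining the bounds, tw(G) = 2.

2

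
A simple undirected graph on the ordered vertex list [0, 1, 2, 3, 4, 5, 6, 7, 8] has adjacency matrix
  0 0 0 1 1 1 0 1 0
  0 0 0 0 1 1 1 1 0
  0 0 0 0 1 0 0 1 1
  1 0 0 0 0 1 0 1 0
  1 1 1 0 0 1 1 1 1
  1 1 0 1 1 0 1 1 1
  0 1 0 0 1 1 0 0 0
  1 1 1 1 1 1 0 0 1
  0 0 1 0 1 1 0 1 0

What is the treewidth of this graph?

A width-3 tree decomposition is:
Bags: B1 = {4, 5, 7, 8}  B2 = {1, 4, 5, 7}  B3 = {2, 4, 7, 8}  B4 = {0, 4, 5, 7}  B5 = {1, 4, 5, 6}  B6 = {0, 3, 5, 7}
Tree: B1–B2, B1–B3, B2–B4, B2–B5, B4–B6
Each bag holds 4 vertices, so the decomposition has width 3, which upper-bounds the treewidth. Conversely, {0, 3, 5, 7} is a clique of size 4, and the vertices of any clique must share a bag in every tree decomposition; so some bag has ≥ 4 vertices and tw(G) ≥ 3. Combining the bounds, tw(G) = 3.

3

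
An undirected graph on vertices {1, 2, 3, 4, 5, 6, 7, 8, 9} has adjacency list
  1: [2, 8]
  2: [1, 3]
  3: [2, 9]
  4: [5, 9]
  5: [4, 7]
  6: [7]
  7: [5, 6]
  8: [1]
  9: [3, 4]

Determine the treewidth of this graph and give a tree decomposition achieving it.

Treewidth 1.
One such decomposition:
Bags: B1 = {1, 8}  B2 = {1, 2}  B3 = {2, 3}  B4 = {3, 9}  B5 = {4, 9}  B6 = {4, 5}  B7 = {5, 7}  B8 = {6, 7}
Tree: B1–B2, B2–B3, B3–B4, B4–B5, B5–B6, B6–B7, B7–B8

The largest bag has 2 vertices, giving width 1; this decomposition certifies tw(G) ≤ 1. G has an edge, so its treewidth is at least 1. Combining the bounds, tw(G) = 1.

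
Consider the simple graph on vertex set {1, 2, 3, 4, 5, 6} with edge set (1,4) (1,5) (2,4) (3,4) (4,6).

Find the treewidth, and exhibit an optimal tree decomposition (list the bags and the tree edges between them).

Treewidth 1.
One optimal decomposition is:
Bags: B1 = {1, 5}  B2 = {1, 4}  B3 = {3, 4}  B4 = {4, 6}  B5 = {2, 4}
Tree: B1–B2, B2–B3, B3–B4, B4–B5

Every bag has size at most 2, so the width is 2 − 1 = 1 and tw(G) ≤ 1. Any graph with an edge has treewidth ≥ 1, and G has the edge 5–1. Therefore the treewidth is 1.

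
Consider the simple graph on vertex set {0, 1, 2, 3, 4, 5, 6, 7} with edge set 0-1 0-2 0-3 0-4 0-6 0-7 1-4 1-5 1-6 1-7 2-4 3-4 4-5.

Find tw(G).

2

A width-2 tree decomposition is:
Bags: B1 = {0, 1, 4}  B2 = {0, 1, 7}  B3 = {1, 4, 5}  B4 = {0, 2, 4}  B5 = {0, 1, 6}  B6 = {0, 3, 4}
Tree: B1–B2, B1–B3, B1–B4, B2–B5, B1–B6
Each bag holds 3 vertices, so the decomposition has width 2, which upper-bounds the treewidth. Conversely, {0, 1, 4} is a clique of size 3, and the vertices of any clique must share a bag in every tree decomposition; so some bag has ≥ 3 vertices and tw(G) ≥ 2. Hence tw(G) = 2 exactly.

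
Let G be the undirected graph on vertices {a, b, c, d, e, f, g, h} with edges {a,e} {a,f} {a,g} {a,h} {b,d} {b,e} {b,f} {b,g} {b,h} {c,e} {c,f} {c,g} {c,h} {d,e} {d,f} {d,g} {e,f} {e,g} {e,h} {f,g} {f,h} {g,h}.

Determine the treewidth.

4

A width-4 tree decomposition is:
Bags: B1 = {b, e, f, g, h}  B2 = {c, e, f, g, h}  B3 = {b, d, e, f, g}  B4 = {a, e, f, g, h}
Tree: B1–B2, B1–B3, B2–B4
Each bag holds 5 vertices, so the decomposition has width 4, which upper-bounds the treewidth. For the lower bound, the 5 vertices {b, d, e, f, g} are pairwise adjacent, and any tree decomposition puts a clique entirely inside one bag — forcing width ≥ 4. Hence tw(G) = 4 exactly.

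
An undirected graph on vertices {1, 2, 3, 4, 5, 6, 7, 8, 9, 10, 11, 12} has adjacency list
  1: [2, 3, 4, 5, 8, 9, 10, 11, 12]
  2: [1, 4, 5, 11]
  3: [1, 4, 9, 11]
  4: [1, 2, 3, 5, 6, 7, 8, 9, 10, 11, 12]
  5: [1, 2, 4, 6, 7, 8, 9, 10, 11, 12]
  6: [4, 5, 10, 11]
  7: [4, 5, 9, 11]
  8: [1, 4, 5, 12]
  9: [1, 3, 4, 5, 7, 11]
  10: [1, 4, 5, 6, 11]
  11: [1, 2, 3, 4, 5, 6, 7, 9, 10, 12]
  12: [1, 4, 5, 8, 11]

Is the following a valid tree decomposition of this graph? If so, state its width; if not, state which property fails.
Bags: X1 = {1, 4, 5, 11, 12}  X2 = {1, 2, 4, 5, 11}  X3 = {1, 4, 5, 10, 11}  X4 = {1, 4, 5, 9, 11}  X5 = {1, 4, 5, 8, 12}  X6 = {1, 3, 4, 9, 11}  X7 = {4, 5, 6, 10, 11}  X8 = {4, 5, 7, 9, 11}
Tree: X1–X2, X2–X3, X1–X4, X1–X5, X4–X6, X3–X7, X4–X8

Yes; width 4.

Checking the three conditions: (i) the bags cover all of {1, 2, 3, 4, 5, 6, 7, 8, 9, 10, 11, 12}; (ii) for each edge, some bag contains both endpoints; (iii) the bags containing any fixed vertex form a subtree. All hold, so the decomposition is valid with width 5 − 1 = 4.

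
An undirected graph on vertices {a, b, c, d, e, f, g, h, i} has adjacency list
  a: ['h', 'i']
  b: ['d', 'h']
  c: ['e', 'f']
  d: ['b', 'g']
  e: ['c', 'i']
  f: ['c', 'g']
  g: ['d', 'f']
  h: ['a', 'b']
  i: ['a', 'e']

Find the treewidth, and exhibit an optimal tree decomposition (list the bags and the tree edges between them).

Treewidth 2.
Bags: B1 = {b, d, h}  B2 = {d, g, h}  B3 = {f, g, h}  B4 = {c, f, h}  B5 = {c, e, h}  B6 = {e, h, i}  B7 = {a, h, i}
Tree: B1–B2, B2–B3, B3–B4, B4–B5, B5–B6, B6–B7

Each bag holds 3 vertices, so the decomposition has width 2, which upper-bounds the treewidth. The edges h–b–d–g–f–c–e–i–a–h form a cycle, so G is not a tree and its treewidth is at least 2. Hence tw(G) = 2 exactly.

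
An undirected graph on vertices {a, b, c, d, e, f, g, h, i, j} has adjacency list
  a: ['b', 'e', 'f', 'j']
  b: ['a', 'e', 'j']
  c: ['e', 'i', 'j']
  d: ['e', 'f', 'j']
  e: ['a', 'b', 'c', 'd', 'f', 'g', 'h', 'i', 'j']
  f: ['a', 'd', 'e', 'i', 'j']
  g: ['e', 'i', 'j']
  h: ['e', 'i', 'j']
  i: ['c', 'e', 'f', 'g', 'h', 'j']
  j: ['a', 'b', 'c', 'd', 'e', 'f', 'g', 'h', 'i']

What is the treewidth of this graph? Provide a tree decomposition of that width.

Treewidth 3.
One such decomposition:
Bags: B1 = {e, h, i, j}  B2 = {e, f, i, j}  B3 = {a, e, f, j}  B4 = {e, g, i, j}  B5 = {c, e, i, j}  B6 = {a, b, e, j}  B7 = {d, e, f, j}
Tree: B1–B2, B2–B3, B2–B4, B4–B5, B3–B6, B2–B7

The largest bag has 4 vertices, giving width 3; this decomposition certifies tw(G) ≤ 3. For the lower bound, the 4 vertices {d, e, f, j} are pairwise adjacent, and any tree decomposition puts a clique entirely inside one bag — forcing width ≥ 3. Therefore the treewidth is 3.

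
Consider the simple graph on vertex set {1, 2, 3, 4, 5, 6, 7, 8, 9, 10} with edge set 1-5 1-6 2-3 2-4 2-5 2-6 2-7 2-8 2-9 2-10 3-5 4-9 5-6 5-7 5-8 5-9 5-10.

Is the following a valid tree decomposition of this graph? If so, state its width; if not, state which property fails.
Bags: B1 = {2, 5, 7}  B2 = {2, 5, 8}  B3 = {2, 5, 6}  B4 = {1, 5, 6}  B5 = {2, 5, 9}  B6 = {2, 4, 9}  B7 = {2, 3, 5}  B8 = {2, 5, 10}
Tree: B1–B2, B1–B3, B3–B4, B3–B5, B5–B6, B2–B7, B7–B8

Yes; width 2.

Vertex coverage: the bags together contain {1, 2, 3, 4, 5, 6, 7, 8, 9, 10}, the full vertex set. Edge coverage: each edge of G has both endpoints in at least one bag. Running intersection: for every vertex, the bags containing it form a connected subtree. All three properties hold, so this is a valid tree decomposition of width max|bag| − 1 = 2, and hence tw(G) ≤ 2.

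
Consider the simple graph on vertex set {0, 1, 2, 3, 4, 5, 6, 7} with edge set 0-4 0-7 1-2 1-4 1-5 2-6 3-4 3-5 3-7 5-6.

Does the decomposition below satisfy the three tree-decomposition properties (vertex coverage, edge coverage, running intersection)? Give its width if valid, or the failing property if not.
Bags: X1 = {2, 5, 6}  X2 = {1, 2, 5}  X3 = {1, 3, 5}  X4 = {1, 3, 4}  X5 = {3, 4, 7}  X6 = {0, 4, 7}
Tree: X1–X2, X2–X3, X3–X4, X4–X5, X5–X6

Yes; width 2.

Checking the three conditions: (i) the bags cover all of {0, 1, 2, 3, 4, 5, 6, 7}; (ii) for each edge, some bag contains both endpoints; (iii) the bags containing any fixed vertex form a subtree. All hold, so the decomposition is valid with width 3 − 1 = 2.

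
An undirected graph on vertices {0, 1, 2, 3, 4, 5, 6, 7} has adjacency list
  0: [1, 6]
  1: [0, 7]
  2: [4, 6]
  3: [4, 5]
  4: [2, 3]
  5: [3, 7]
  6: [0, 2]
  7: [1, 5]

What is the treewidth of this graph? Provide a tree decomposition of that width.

Treewidth 2.
Bags: B1 = {3, 4, 5}  B2 = {2, 4, 5}  B3 = {2, 5, 6}  B4 = {0, 5, 6}  B5 = {0, 1, 5}  B6 = {1, 5, 7}
Tree: B1–B2, B2–B3, B3–B4, B4–B5, B5–B6

Each bag holds 3 vertices, so the decomposition has width 2, which upper-bounds the treewidth. For the lower bound, G contains the cycle 5–3–4–2–6–0–1–7–5, so G is not a forest; only forests have treewidth ≤ 1, hence tw(G) ≥ 2. Hence tw(G) = 2 exactly.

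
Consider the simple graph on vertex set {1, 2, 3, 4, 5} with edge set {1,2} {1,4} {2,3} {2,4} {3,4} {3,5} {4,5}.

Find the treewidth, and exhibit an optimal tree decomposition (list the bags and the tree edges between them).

Treewidth 2.
Bags: B1 = {2, 3, 4}  B2 = {1, 2, 4}  B3 = {3, 4, 5}
Tree: B1–B2, B1–B3

Every bag has size at most 3, so the width is 3 − 1 = 2 and tw(G) ≤ 2. For the lower bound, the 3 vertices {1, 2, 4} are pairwise adjacent, and any tree decomposition puts a clique entirely inside one bag — forcing width ≥ 2. Combining the bounds, tw(G) = 2.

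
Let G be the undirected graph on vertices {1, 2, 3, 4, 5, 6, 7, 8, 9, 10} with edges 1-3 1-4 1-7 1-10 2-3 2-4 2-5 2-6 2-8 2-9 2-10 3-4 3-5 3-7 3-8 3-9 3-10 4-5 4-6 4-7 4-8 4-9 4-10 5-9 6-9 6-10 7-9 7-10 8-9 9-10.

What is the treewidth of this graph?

4

A width-4 tree decomposition is:
Bags: B1 = {2, 3, 4, 8, 9}  B2 = {2, 3, 4, 9, 10}  B3 = {2, 4, 6, 9, 10}  B4 = {3, 4, 7, 9, 10}  B5 = {1, 3, 4, 7, 10}  B6 = {2, 3, 4, 5, 9}
Tree: B1–B2, B2–B3, B2–B4, B4–B5, B2–B6
The largest bag has 5 vertices, giving width 4; this decomposition certifies tw(G) ≤ 4. For the lower bound, the 5 vertices {1, 3, 4, 7, 10} are pairwise adjacent, and any tree decomposition puts a clique entirely inside one bag — forcing width ≥ 4. The upper and lower bounds meet at 4, so that is the treewidth.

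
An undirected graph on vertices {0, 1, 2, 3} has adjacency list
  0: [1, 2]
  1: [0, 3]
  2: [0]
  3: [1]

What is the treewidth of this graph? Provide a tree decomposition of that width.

Treewidth 1.
One such decomposition:
Bags: B1 = {0, 2}  B2 = {0, 1}  B3 = {1, 3}
Tree: B1–B2, B2–B3

Each bag holds 2 vertices, so the decomposition has width 1, which upper-bounds the treewidth. Any graph with an edge has treewidth ≥ 1, and G has the edge 2–0. Hence tw(G) = 1 exactly.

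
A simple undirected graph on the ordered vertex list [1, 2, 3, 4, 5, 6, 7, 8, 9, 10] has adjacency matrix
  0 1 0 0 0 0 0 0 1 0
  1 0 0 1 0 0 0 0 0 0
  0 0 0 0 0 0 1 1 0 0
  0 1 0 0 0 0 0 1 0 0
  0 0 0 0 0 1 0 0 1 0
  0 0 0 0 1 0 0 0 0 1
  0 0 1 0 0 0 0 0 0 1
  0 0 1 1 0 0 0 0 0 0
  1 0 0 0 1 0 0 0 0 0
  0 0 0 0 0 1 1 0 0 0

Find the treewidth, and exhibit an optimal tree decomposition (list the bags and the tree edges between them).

Treewidth 2.
Bags: B1 = {1, 2, 4}  B2 = {1, 4, 8}  B3 = {1, 3, 8}  B4 = {1, 3, 7}  B5 = {1, 7, 10}  B6 = {1, 6, 10}  B7 = {1, 5, 6}  B8 = {1, 5, 9}
Tree: B1–B2, B2–B3, B3–B4, B4–B5, B5–B6, B6–B7, B7–B8

Every bag has size at most 3, so the width is 3 − 1 = 2 and tw(G) ≤ 2. The edges 1–2–4–8–3–7–10–6–5–9–1 form a cycle, so G is not a tree and its treewidth is at least 2. Hence tw(G) = 2 exactly.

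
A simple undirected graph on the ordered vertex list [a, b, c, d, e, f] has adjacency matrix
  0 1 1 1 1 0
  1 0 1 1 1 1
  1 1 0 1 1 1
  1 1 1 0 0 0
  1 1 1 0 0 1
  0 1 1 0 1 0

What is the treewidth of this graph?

A width-3 tree decomposition is:
Bags: B1 = {a, b, c, e}  B2 = {a, b, c, d}  B3 = {b, c, e, f}
Tree: B1–B2, B1–B3
Each bag holds 4 vertices, so the decomposition has width 3, which upper-bounds the treewidth. On the other hand G contains the 4-clique {a, b, c, d}. A clique must lie in a single bag of any decomposition, so no decomposition can have width below 3. Hence tw(G) = 3 exactly.

3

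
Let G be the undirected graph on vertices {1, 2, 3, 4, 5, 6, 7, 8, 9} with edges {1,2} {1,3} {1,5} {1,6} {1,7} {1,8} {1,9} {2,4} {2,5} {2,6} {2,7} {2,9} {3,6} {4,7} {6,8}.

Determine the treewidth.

A width-2 tree decomposition is:
Bags: B1 = {1, 2, 5}  B2 = {1, 2, 7}  B3 = {1, 2, 6}  B4 = {2, 4, 7}  B5 = {1, 2, 9}  B6 = {1, 6, 8}  B7 = {1, 3, 6}
Tree: B1–B2, B2–B3, B2–B4, B3–B5, B3–B6, B3–B7
Every bag has size at most 3, so the width is 3 − 1 = 2 and tw(G) ≤ 2. For the lower bound, the 3 vertices {1, 6, 8} are pairwise adjacent, and any tree decomposition puts a clique entirely inside one bag — forcing width ≥ 2. Hence tw(G) = 2 exactly.

2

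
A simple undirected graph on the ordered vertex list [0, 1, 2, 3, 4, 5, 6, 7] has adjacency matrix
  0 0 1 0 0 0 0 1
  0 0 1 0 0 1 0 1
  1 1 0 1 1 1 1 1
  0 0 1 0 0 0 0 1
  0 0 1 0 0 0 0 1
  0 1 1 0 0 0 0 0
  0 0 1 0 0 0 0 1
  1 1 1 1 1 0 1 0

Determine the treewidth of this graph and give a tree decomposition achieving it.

Every bag has size at most 3, so the width is 3 − 1 = 2 and tw(G) ≤ 2. On the other hand G contains the 3-clique {1, 2, 5}. A clique must lie in a single bag of any decomposition, so no decomposition can have width below 2. Hence tw(G) = 2 exactly.

Treewidth 2.
One optimal decomposition is:
Bags: B1 = {2, 4, 7}  B2 = {1, 2, 7}  B3 = {0, 2, 7}  B4 = {2, 3, 7}  B5 = {2, 6, 7}  B6 = {1, 2, 5}
Tree: B1–B2, B2–B3, B1–B4, B1–B5, B2–B6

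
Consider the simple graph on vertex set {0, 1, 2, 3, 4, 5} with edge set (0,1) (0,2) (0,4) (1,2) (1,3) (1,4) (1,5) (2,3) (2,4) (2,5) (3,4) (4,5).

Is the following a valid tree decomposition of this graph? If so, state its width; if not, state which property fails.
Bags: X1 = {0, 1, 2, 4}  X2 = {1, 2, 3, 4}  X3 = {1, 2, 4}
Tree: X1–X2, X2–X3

No — vertex 5 appears in no bag.

A tree decomposition must satisfy three properties: every vertex lies in some bag; for every edge, both endpoints lie together in some bag; and for every vertex, the bags containing it form a connected subtree. Here vertex 5 appears in no bag, so the decomposition is invalid.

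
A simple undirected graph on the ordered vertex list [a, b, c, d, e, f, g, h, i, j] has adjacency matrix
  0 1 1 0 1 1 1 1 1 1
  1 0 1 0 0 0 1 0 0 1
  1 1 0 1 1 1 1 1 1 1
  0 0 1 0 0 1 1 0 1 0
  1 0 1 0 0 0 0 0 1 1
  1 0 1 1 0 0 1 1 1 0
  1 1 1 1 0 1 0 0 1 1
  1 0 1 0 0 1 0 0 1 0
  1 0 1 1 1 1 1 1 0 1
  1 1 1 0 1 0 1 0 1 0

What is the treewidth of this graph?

A width-4 tree decomposition is:
Bags: B1 = {a, c, f, g, i}  B2 = {a, c, g, i, j}  B3 = {a, b, c, g, j}  B4 = {a, c, f, h, i}  B5 = {a, c, e, i, j}  B6 = {c, d, f, g, i}
Tree: B1–B2, B2–B3, B1–B4, B2–B5, B1–B6
Every bag has size at most 5, so the width is 5 − 1 = 4 and tw(G) ≤ 4. On the other hand G contains the 5-clique {a, b, c, g, j}. A clique must lie in a single bag of any decomposition, so no decomposition can have width below 4. Therefore the treewidth is 4.

4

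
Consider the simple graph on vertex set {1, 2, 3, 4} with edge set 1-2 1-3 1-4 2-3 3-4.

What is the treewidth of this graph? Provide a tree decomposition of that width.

Treewidth 2.
One optimal decomposition is:
Bags: B1 = {1, 2, 3}  B2 = {1, 3, 4}
Tree: B1–B2

Each bag holds 3 vertices, so the decomposition has width 2, which upper-bounds the treewidth. On the other hand G contains the 3-clique {1, 2, 3}. A clique must lie in a single bag of any decomposition, so no decomposition can have width below 2. Combining the bounds, tw(G) = 2.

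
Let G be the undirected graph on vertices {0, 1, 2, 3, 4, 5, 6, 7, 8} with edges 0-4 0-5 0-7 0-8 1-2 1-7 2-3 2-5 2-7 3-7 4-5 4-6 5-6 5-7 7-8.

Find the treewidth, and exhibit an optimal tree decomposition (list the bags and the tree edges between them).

The largest bag has 3 vertices, giving width 2; this decomposition certifies tw(G) ≤ 2. Conversely, {0, 4, 5} is a clique of size 3, and the vertices of any clique must share a bag in every tree decomposition; so some bag has ≥ 3 vertices and tw(G) ≥ 2. Therefore the treewidth is 2.

Treewidth 2.
Bags: B1 = {0, 7, 8}  B2 = {0, 5, 7}  B3 = {2, 5, 7}  B4 = {0, 4, 5}  B5 = {4, 5, 6}  B6 = {1, 2, 7}  B7 = {2, 3, 7}
Tree: B1–B2, B2–B3, B2–B4, B4–B5, B3–B6, B6–B7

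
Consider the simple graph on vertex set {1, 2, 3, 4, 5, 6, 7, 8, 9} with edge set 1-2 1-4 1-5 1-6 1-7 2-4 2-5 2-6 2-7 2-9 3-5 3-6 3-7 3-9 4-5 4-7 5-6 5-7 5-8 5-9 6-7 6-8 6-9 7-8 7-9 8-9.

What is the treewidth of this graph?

A width-4 tree decomposition is:
Bags: B1 = {1, 2, 5, 6, 7}  B2 = {2, 5, 6, 7, 9}  B3 = {1, 2, 4, 5, 7}  B4 = {3, 5, 6, 7, 9}  B5 = {5, 6, 7, 8, 9}
Tree: B1–B2, B1–B3, B2–B4, B4–B5
Each bag holds 5 vertices, so the decomposition has width 4, which upper-bounds the treewidth. For the lower bound, the 5 vertices {1, 2, 4, 5, 7} are pairwise adjacent, and any tree decomposition puts a clique entirely inside one bag — forcing width ≥ 4. Combining the bounds, tw(G) = 4.

4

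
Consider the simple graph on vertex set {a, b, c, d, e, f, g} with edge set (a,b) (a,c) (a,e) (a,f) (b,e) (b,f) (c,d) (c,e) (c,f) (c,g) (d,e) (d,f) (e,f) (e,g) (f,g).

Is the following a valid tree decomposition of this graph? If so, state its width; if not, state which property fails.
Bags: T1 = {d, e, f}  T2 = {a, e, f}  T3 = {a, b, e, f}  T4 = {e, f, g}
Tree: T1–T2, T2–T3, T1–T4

No — vertex c appears in no bag.

A tree decomposition must satisfy three properties: every vertex lies in some bag; for every edge, both endpoints lie together in some bag; and for every vertex, the bags containing it form a connected subtree. Here vertex c appears in no bag, so the decomposition is invalid.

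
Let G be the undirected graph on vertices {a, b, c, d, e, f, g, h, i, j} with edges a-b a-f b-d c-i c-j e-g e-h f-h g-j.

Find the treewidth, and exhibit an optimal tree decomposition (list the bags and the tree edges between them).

Every bag has size at most 2, so the width is 2 − 1 = 1 and tw(G) ≤ 1. Any graph with an edge has treewidth ≥ 1, and G has the edge i–c. Therefore the treewidth is 1.

Treewidth 1.
One such decomposition:
Bags: B1 = {c, i}  B2 = {c, j}  B3 = {g, j}  B4 = {e, g}  B5 = {e, h}  B6 = {f, h}  B7 = {a, f}  B8 = {a, b}  B9 = {b, d}
Tree: B1–B2, B2–B3, B3–B4, B4–B5, B5–B6, B6–B7, B7–B8, B8–B9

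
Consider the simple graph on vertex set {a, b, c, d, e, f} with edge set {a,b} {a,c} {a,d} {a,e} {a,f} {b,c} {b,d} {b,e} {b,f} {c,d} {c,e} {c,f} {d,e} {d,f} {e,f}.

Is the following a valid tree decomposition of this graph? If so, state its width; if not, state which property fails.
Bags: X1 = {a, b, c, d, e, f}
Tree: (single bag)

Yes; width 5.

Vertex coverage: the bags together contain {a, b, c, d, e, f}, the full vertex set. Edge coverage: each edge of G has both endpoints in at least one bag. Running intersection: for every vertex, the bags containing it form a connected subtree. All three properties hold, so this is a valid tree decomposition of width max|bag| − 1 = 5, and hence tw(G) ≤ 5.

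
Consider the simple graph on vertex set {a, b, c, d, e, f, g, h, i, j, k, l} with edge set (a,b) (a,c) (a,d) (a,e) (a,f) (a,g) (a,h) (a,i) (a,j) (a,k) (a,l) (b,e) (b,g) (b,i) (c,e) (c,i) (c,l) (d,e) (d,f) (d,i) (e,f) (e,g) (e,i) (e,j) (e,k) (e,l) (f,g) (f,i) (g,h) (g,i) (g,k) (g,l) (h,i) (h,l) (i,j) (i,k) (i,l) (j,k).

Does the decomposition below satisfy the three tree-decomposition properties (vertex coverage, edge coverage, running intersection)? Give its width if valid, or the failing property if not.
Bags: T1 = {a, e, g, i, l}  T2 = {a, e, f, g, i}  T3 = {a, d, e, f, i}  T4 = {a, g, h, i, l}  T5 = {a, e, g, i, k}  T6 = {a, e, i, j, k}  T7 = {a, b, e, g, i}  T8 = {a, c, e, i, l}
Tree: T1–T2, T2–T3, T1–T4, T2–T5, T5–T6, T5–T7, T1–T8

Vertex coverage: the bags together contain {a, b, c, d, e, f, g, h, i, j, k, l}, the full vertex set. Edge coverage: each edge of G has both endpoints in at least one bag. Running intersection: for every vertex, the bags containing it form a connected subtree. All three properties hold, so this is a valid tree decomposition of width max|bag| − 1 = 4, and hence tw(G) ≤ 4.

Yes; width 4.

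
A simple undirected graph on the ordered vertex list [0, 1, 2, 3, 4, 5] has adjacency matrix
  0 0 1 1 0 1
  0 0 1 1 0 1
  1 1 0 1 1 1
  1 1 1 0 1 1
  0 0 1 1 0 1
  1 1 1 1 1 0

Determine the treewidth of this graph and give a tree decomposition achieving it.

Each bag holds 4 vertices, so the decomposition has width 3, which upper-bounds the treewidth. Conversely, {0, 2, 3, 5} is a clique of size 4, and the vertices of any clique must share a bag in every tree decomposition; so some bag has ≥ 4 vertices and tw(G) ≥ 3. Therefore the treewidth is 3.

Treewidth 3.
Bags: B1 = {1, 2, 3, 5}  B2 = {2, 3, 4, 5}  B3 = {0, 2, 3, 5}
Tree: B1–B2, B1–B3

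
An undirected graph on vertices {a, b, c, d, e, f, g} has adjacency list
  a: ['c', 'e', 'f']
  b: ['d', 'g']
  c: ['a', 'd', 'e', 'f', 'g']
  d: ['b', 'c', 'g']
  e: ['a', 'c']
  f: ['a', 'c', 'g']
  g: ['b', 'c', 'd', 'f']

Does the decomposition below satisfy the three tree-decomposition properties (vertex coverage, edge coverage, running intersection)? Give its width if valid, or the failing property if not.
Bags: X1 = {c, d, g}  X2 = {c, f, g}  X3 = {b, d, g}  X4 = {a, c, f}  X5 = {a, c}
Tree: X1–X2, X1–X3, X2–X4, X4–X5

No — vertex e appears in no bag.

A tree decomposition must satisfy three properties: every vertex lies in some bag; for every edge, both endpoints lie together in some bag; and for every vertex, the bags containing it form a connected subtree. Here vertex e appears in no bag, so the decomposition is invalid.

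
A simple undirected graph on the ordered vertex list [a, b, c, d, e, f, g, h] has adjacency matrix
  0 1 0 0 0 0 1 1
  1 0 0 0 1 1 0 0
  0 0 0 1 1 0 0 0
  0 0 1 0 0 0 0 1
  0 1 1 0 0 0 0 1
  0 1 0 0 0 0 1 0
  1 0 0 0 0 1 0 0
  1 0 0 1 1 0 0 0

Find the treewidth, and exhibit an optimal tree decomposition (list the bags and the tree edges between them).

Each bag holds 3 vertices, so the decomposition has width 2, which upper-bounds the treewidth. For the lower bound, G contains the cycle g–f–b–a–g, so G is not a forest; only forests have treewidth ≤ 1, hence tw(G) ≥ 2. The upper and lower bounds meet at 2, so that is the treewidth.

Treewidth 2.
Bags: B1 = {a, f, g}  B2 = {a, b, f}  B3 = {a, b, h}  B4 = {b, e, h}  B5 = {d, e, h}  B6 = {c, d, e}
Tree: B1–B2, B2–B3, B3–B4, B4–B5, B5–B6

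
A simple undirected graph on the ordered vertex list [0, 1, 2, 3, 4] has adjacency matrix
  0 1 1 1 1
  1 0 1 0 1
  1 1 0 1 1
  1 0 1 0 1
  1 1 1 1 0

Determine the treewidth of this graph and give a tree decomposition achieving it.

The largest bag has 4 vertices, giving width 3; this decomposition certifies tw(G) ≤ 3. On the other hand G contains the 4-clique {0, 1, 2, 4}. A clique must lie in a single bag of any decomposition, so no decomposition can have width below 3. Combining the bounds, tw(G) = 3.

Treewidth 3.
One such decomposition:
Bags: B1 = {0, 2, 3, 4}  B2 = {0, 1, 2, 4}
Tree: B1–B2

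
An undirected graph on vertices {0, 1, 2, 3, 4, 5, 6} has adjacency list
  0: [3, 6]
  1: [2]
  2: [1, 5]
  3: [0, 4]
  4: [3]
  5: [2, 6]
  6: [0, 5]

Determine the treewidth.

1

A width-1 tree decomposition is:
Bags: B1 = {3, 4}  B2 = {0, 3}  B3 = {0, 6}  B4 = {5, 6}  B5 = {2, 5}  B6 = {1, 2}
Tree: B1–B2, B2–B3, B3–B4, B4–B5, B5–B6
Each bag holds 2 vertices, so the decomposition has width 1, which upper-bounds the treewidth. G has an edge, so its treewidth is at least 1. Hence tw(G) = 1 exactly.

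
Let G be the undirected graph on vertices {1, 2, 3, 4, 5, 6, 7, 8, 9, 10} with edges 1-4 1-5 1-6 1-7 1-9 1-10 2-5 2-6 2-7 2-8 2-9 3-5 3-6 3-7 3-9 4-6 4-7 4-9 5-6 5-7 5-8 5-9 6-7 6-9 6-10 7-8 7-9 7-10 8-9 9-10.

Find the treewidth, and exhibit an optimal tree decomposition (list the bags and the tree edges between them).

Treewidth 4.
Bags: B1 = {1, 5, 6, 7, 9}  B2 = {2, 5, 6, 7, 9}  B3 = {1, 6, 7, 9, 10}  B4 = {1, 4, 6, 7, 9}  B5 = {2, 5, 7, 8, 9}  B6 = {3, 5, 6, 7, 9}
Tree: B1–B2, B1–B3, B1–B4, B2–B5, B2–B6

Each bag holds 5 vertices, so the decomposition has width 4, which upper-bounds the treewidth. Conversely, {2, 5, 7, 8, 9} is a clique of size 5, and the vertices of any clique must share a bag in every tree decomposition; so some bag has ≥ 5 vertices and tw(G) ≥ 4. Therefore the treewidth is 4.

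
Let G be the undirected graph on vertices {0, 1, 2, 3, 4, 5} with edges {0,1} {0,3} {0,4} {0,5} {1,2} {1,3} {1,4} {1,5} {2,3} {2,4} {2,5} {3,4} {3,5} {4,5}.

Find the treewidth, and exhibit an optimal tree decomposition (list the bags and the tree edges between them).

Every bag has size at most 5, so the width is 5 − 1 = 4 and tw(G) ≤ 4. On the other hand G contains the 5-clique {0, 1, 3, 4, 5}. A clique must lie in a single bag of any decomposition, so no decomposition can have width below 4. The upper and lower bounds meet at 4, so that is the treewidth.

Treewidth 4.
Bags: B1 = {0, 1, 3, 4, 5}  B2 = {1, 2, 3, 4, 5}
Tree: B1–B2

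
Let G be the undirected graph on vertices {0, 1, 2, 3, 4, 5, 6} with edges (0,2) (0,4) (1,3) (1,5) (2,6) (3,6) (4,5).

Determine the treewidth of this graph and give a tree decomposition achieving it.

Treewidth 2.
One such decomposition:
Bags: B1 = {1, 3, 6}  B2 = {1, 5, 6}  B3 = {4, 5, 6}  B4 = {0, 4, 6}  B5 = {0, 2, 6}
Tree: B1–B2, B2–B3, B3–B4, B4–B5

The largest bag has 3 vertices, giving width 2; this decomposition certifies tw(G) ≤ 2. For the lower bound, G contains the cycle 6–3–1–5–4–0–2–6, so G is not a forest; only forests have treewidth ≤ 1, hence tw(G) ≥ 2. Hence tw(G) = 2 exactly.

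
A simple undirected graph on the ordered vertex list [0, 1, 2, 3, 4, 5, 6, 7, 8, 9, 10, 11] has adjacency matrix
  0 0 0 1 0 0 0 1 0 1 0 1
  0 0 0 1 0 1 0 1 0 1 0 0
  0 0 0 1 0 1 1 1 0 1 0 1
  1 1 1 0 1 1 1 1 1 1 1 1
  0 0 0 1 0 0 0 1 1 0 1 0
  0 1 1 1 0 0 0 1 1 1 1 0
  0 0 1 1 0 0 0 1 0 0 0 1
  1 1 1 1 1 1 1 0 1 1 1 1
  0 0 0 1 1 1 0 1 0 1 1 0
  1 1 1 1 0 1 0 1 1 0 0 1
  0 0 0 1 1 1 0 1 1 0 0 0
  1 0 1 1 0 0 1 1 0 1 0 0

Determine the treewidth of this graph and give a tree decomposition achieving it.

The largest bag has 5 vertices, giving width 4; this decomposition certifies tw(G) ≤ 4. On the other hand G contains the 5-clique {0, 3, 7, 9, 11}. A clique must lie in a single bag of any decomposition, so no decomposition can have width below 4. Combining the bounds, tw(G) = 4.

Treewidth 4.
One optimal decomposition is:
Bags: B1 = {3, 5, 7, 8, 10}  B2 = {3, 5, 7, 8, 9}  B3 = {3, 4, 7, 8, 10}  B4 = {2, 3, 5, 7, 9}  B5 = {1, 3, 5, 7, 9}  B6 = {2, 3, 7, 9, 11}  B7 = {0, 3, 7, 9, 11}  B8 = {2, 3, 6, 7, 11}
Tree: B1–B2, B1–B3, B2–B4, B4–B5, B4–B6, B6–B7, B6–B8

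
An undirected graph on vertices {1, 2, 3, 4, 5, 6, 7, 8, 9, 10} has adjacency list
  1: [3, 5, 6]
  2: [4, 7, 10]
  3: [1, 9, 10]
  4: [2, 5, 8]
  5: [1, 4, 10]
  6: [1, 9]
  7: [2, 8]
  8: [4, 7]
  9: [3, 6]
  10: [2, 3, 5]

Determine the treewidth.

2

A width-2 tree decomposition is:
Bags: B1 = {1, 6, 9}  B2 = {1, 3, 9}  B3 = {1, 3, 5}  B4 = {3, 5, 10}  B5 = {4, 5, 10}  B6 = {2, 4, 10}  B7 = {2, 4, 8}  B8 = {2, 7, 8}
Tree: B1–B2, B2–B3, B3–B4, B4–B5, B5–B6, B6–B7, B7–B8
Every bag has size at most 3, so the width is 3 − 1 = 2 and tw(G) ≤ 2. Since 6–9–3–1–6 is a cycle in G, G is not acyclic. Forests are exactly the graphs of treewidth ≤ 1, so tw(G) ≥ 2. The upper and lower bounds meet at 2, so that is the treewidth.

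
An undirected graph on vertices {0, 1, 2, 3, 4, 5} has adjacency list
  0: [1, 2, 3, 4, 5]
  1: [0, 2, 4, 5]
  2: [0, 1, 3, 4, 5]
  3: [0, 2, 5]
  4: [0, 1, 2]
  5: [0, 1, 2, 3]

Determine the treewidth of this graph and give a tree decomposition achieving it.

Treewidth 3.
Bags: B1 = {0, 1, 2, 5}  B2 = {0, 1, 2, 4}  B3 = {0, 2, 3, 5}
Tree: B1–B2, B1–B3

Every bag has size at most 4, so the width is 4 − 1 = 3 and tw(G) ≤ 3. On the other hand G contains the 4-clique {0, 1, 2, 4}. A clique must lie in a single bag of any decomposition, so no decomposition can have width below 3. Combining the bounds, tw(G) = 3.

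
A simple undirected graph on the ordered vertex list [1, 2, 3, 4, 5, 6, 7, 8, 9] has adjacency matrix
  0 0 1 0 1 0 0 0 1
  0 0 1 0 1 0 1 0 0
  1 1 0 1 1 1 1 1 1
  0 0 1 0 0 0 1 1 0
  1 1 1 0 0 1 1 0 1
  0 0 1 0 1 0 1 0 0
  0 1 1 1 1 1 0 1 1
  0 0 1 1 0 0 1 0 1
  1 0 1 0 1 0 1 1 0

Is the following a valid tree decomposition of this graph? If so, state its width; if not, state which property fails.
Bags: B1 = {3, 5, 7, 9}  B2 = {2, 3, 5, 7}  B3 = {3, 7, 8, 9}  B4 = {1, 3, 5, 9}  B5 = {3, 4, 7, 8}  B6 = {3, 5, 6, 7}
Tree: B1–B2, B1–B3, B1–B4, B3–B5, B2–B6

Yes; width 3.

Every vertex of G appears in some bag (union = {1, 2, 3, 4, 5, 6, 7, 8, 9}); every edge is covered by a bag; and for each vertex v the set of bags containing v is connected in the bag tree. The decomposition is therefore valid. The largest bag has 4 vertices, so the width is 3.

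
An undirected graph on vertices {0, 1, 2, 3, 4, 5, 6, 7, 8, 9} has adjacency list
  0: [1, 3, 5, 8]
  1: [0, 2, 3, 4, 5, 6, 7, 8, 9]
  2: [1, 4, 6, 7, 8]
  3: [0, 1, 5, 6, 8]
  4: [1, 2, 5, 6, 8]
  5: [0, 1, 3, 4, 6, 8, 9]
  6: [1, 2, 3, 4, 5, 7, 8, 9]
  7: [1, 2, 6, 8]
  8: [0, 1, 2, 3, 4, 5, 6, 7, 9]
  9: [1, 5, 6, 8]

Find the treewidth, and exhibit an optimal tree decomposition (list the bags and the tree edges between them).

Treewidth 4.
Bags: B1 = {1, 3, 5, 6, 8}  B2 = {0, 1, 3, 5, 8}  B3 = {1, 4, 5, 6, 8}  B4 = {1, 5, 6, 8, 9}  B5 = {1, 2, 4, 6, 8}  B6 = {1, 2, 6, 7, 8}
Tree: B1–B2, B1–B3, B1–B4, B3–B5, B5–B6

Each bag holds 5 vertices, so the decomposition has width 4, which upper-bounds the treewidth. For the lower bound, the 5 vertices {0, 1, 3, 5, 8} are pairwise adjacent, and any tree decomposition puts a clique entirely inside one bag — forcing width ≥ 4. Therefore the treewidth is 4.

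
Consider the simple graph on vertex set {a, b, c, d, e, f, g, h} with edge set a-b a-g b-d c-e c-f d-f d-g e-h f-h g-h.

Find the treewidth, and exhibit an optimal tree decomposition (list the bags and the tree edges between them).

Every bag has size at most 3, so the width is 3 − 1 = 2 and tw(G) ≤ 2. For the lower bound, G contains the cycle a–b–d–g–a, so G is not a forest; only forests have treewidth ≤ 1, hence tw(G) ≥ 2. Hence tw(G) = 2 exactly.

Treewidth 2.
Bags: B1 = {a, b, g}  B2 = {b, d, g}  B3 = {d, g, h}  B4 = {d, f, h}  B5 = {e, f, h}  B6 = {c, e, f}
Tree: B1–B2, B2–B3, B3–B4, B4–B5, B5–B6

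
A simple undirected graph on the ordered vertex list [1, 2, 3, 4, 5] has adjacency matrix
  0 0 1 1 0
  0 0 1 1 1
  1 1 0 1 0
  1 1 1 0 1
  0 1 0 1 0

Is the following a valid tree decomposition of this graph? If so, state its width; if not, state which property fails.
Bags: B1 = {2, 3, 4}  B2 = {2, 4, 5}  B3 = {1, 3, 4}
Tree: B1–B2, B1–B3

Checking the three conditions: (i) the bags cover all of {1, 2, 3, 4, 5}; (ii) for each edge, some bag contains both endpoints; (iii) the bags containing any fixed vertex form a subtree. All hold, so the decomposition is valid with width 3 − 1 = 2.

Yes; width 2.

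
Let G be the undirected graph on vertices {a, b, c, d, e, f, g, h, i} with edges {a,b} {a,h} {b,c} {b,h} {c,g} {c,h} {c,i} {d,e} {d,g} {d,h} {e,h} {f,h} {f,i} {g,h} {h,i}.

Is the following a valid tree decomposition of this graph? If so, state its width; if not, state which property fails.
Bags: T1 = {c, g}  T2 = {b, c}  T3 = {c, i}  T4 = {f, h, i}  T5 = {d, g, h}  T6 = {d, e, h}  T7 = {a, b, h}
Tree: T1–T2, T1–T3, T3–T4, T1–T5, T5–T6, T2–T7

No — edge (h,c) lies in no bag.

A tree decomposition must satisfy three properties: every vertex lies in some bag; for every edge, both endpoints lie together in some bag; and for every vertex, the bags containing it form a connected subtree. Here edge (h,c) lies in no bag, so the decomposition is invalid.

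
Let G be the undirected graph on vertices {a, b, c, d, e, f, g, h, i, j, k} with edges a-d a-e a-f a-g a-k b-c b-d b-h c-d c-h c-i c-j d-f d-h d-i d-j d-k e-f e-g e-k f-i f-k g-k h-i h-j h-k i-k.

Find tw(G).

A width-3 tree decomposition is:
Bags: B1 = {a, e, f, k}  B2 = {a, d, f, k}  B3 = {d, f, i, k}  B4 = {d, h, i, k}  B5 = {a, e, g, k}  B6 = {c, d, h, i}  B7 = {c, d, h, j}  B8 = {b, c, d, h}
Tree: B1–B2, B2–B3, B3–B4, B1–B5, B4–B6, B6–B7, B6–B8
The largest bag has 4 vertices, giving width 3; this decomposition certifies tw(G) ≤ 3. On the other hand G contains the 4-clique {a, d, f, k}. A clique must lie in a single bag of any decomposition, so no decomposition can have width below 3. The upper and lower bounds meet at 3, so that is the treewidth.

3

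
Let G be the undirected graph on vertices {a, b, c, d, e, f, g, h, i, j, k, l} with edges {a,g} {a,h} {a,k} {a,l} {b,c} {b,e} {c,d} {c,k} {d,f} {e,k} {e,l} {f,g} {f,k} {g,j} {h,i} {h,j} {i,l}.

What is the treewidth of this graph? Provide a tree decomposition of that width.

Treewidth 3.
Bags: B1 = {b, c, d, e}  B2 = {c, d, e, k}  B3 = {d, e, f, k}  B4 = {e, f, k, l}  B5 = {a, f, k, l}  B6 = {a, f, g, l}  B7 = {a, g, i, l}  B8 = {a, g, h, i}  B9 = {g, h, i, j}
Tree: B1–B2, B2–B3, B3–B4, B4–B5, B5–B6, B6–B7, B7–B8, B8–B9

Every bag has size at most 4, so the width is 4 − 1 = 3 and tw(G) ≤ 3. For the lower bound: the 4 vertex sets {b,c,d}, {e}, {k}, {a,f,g,l} are disjoint, each induces a connected subgraph, and every pair is joined by at least one edge of G. Contracting each set to a single vertex therefore yields K_{4} as a minor, and since treewidth is minor-monotone, tw(G) ≥ tw(K_{4}) = 3. The upper and lower bounds meet at 3, so that is the treewidth.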